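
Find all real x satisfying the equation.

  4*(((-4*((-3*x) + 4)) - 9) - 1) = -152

Step 1. [4*(((-4*((-3*x) + 4)) - 9) - 1) = -152] 4 out front; divide by 4, so div: ((-4*((-3*x) + 4)) - 9) - 1 = -38.
Step 2. [((-4*((-3*x) + 4)) - 9) - 1 = -38] add 1: x sits inside (… - 1) ⇒ sub: (-4*((-3*x) + 4)) - 9 = -37.
Step 3. [(-4*((-3*x) + 4)) - 9 = -37] add 9: x sits inside (… - 9), so sub: -4*((-3*x) + 4) = -28.
Step 4. [-4*((-3*x) + 4) = -28] -4·(inner) — divide through by -4, so div: (-3*x) + 4 = 7.
Step 5. [(-3*x) + 4 = 7] +4 is outermost — subtract 4 both sides. So sub: -3*x = 3.
Step 6. [-3*x = 3] -3 out front; divide by -3 ⇒ div: x = -1.

Answer: x ∈ {-1}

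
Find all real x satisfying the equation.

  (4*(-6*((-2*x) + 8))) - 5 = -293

Step 1. [(4*(-6*((-2*x) + 8))) - 5 = -293] peel the -5: add 5 from each side ⇒ sub: 4*(-6*((-2*x) + 8)) = -288.
Step 2. [4*(-6*((-2*x) + 8)) = -288] LHS = 4·(…); ÷4 both sides. So div: -6*((-2*x) + 8) = -72.
Step 3. [-6*((-2*x) + 8) = -72] divide by the outer -6 ⇒ div: (-2*x) + 8 = 12.
Step 4. [(-2*x) + 8 = 12] -2 | LHS and -2 | 12: pull -2 out ⇒ factor: x - 4 = -6.
Step 5. [x - 4 = -6] -4 is outermost — add 4 both sides. So sub: x = -2.

Answer: x ∈ {-2}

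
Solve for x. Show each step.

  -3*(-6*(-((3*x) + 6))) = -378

Step 1. [-3*(-6*(-((3*x) + 6))) = -378] divide by the outer -3 ⇒ div: -6*(-((3*x) + 6)) = 126.
Step 2. [-6*(-((3*x) + 6)) = 126] leading coefficient -6: divide by -6, so div: -((3*x) + 6) = -21.
Step 3. [-((3*x) + 6) = -21] flip signs both sides, so neg: (3*x) + 6 = 21.
Step 4. [(3*x) + 6 = 21] +6 is outermost — subtract 6 both sides ⇒ sub: 3*x = 15.
Step 5. [3*x = 15] leading coefficient 3: divide by 3. So div: x = 5.

Answer: x ∈ {5}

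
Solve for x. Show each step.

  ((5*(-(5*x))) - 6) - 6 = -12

Step 1. [((5*(-(5*x))) - 6) - 6 = -12] peel the -6: add 6 from each side ⇒ sub: (5*(-(5*x))) - 6 = -6.
Step 2. [(5*(-(5*x))) - 6 = -6] add 6: x sits inside (… - 6), so sub: 5*(-(5*x)) = 0.
Step 3. [5*(-(5*x)) = 0] 5·(inner) — divide through by 5 ⇒ div: -(5*x) = 0.
Step 4. [-(5*x) = 0] flip signs both sides ⇒ neg: 5*x = 0.
Step 5. [5*x = 0] 5·(inner) — divide through by 5. So div: x = 0.

Answer: x ∈ {0}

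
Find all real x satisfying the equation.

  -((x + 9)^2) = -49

Step 1. [-((x + 9)^2) = -49] leading − — multiply by −1, so neg: (x + 9)^2 = 49.
Step 2. [(x + 9)^2 = 49] 49 ≥ 0, LHS is (·)² — take ±√. So sqrt: x + 9 = 7 or -7.
Step 3. [x + 9 = 7 or -7] +9 is outermost — subtract 9 both sides ⇒ sub: x = -2 or -16.

Answer: x ∈ {-16, -2}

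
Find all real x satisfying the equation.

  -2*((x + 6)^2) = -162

Step 1. [-2*((x + 6)^2) = -162] divide by the outer -2 ⇒ div: (x + 6)^2 = 81.
Step 2. [(x + 6)^2 = 81] LHS squared, RHS 81 ≥ 0: apply √ (±), so sqrt: x + 6 = 9 or -9.
Step 3. [x + 6 = 9 or -9] peel the +6: subtract 6 from each side, so sub: x = 3 or -15.

Answer: x ∈ {-15, 3}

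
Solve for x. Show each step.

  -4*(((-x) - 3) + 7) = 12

Step 1. [-4*(((-x) - 3) + 7) = 12] LHS = -4·(…); ÷-4 both sides. So div: ((-x) - 3) + 7 = -3.
Step 2. [((-x) - 3) + 7 = -3] +7 is outermost — subtract 7 both sides, so sub: (-x) - 3 = -10.
Step 3. [(-x) - 3 = -10] peel the -3: add 3 from each side, so sub: -x = -7.
Step 4. [-x = -7] flip signs both sides. So neg: x = 7.

Answer: x ∈ {7}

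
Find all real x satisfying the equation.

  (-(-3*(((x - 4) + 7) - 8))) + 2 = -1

Step 1. [(-(-3*(((x - 4) + 7) - 8))) + 2 = -1] peel the +2: subtract 2 from each side ⇒ sub: -(-3*(((x - 4) + 7) - 8)) = -3.
Step 2. [-(-3*(((x - 4) + 7) - 8)) = -3] LHS negated; negate both sides. So neg: -3*(((x - 4) + 7) - 8) = 3.
Step 3. [-3*(((x - 4) + 7) - 8) = 3] leading coefficient -3: divide by -3, so div: ((x - 4) + 7) - 8 = -1.
Step 4. [((x - 4) + 7) - 8 = -1] 8 comes off first (add 8), so sub: (x - 4) + 7 = 7.
Step 5. [(x - 4) + 7 = 7] +7 is outermost — subtract 7 both sides, so sub: x - 4 = 0.
Step 6. [x - 4 = 0] add 4: x sits inside (… - 4), so sub: x = 4.

Answer: x ∈ {4}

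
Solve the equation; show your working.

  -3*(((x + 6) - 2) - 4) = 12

Step 1. [-3*(((x + 6) - 2) - 4) = 12] divide by the outer -3 ⇒ div: ((x + 6) - 2) - 4 = -4.
Step 2. [((x + 6) - 2) - 4 = -4] peel the -4: add 4 from each side. So sub: (x + 6) - 2 = 0.
Step 3. [(x + 6) - 2 = 0] add 2: x sits inside (… - 2), so sub: x + 6 = 2.
Step 4. [x + 6 = 2] +6 is outermost — subtract 6 both sides, so sub: x = -4.

Answer: x ∈ {-4}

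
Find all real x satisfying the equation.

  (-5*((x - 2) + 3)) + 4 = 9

Step 1. [(-5*((x - 2) + 3)) + 4 = 9] 4 comes off first (subtract 4). So sub: -5*((x - 2) + 3) = 5.
Step 2. [-5*((x - 2) + 3) = 5] LHS = -5·(…); ÷-5 both sides. So div: (x - 2) + 3 = -1.
Step 3. [(x - 2) + 3 = -1] subtract 3: x sits inside (… + 3) ⇒ sub: x - 2 = -4.
Step 4. [x - 2 = -4] -2 is outermost — add 2 both sides. So sub: x = -2.

Answer: x ∈ {-2}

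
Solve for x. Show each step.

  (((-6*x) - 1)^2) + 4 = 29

Step 1. [(((-6*x) - 1)^2) + 4 = 29] peel the +4: subtract 4 from each side. So sub: ((-6*x) - 1)^2 = 25.
Step 2. [((-6*x) - 1)^2 = 25] LHS squared, RHS 25 ≥ 0: apply √ (±) ⇒ sqrt: (-6*x) - 1 = 5 or -5.
Step 3. [(-6*x) - 1 = 5 or -5] -1 is outermost — add 1 both sides, so sub: -6*x = 6 or -4.
Step 4. [-6*x = 6 or -4] LHS = -6·(…); ÷-6 both sides, so div: x = -1 or 2/3.

Answer: x ∈ {-1, 2/3}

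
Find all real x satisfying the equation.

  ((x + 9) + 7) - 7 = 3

Step 1. [((x + 9) + 7) - 7 = 3] peel the -7: add 7 from each side. So sub: (x + 9) + 7 = 10.
Step 2. [(x + 9) + 7 = 10] peel the +7: subtract 7 from each side ⇒ sub: x + 9 = 3.
Step 3. [x + 9 = 3] +9 is outermost — subtract 9 both sides ⇒ sub: x = -6.

Answer: x ∈ {-6}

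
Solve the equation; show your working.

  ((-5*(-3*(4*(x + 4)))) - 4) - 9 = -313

Step 1. [((-5*(-3*(4*(x + 4)))) - 4) - 9 = -313] 9 comes off first (add 9). So sub: (-5*(-3*(4*(x + 4)))) - 4 = -304.
Step 2. [(-5*(-3*(4*(x + 4)))) - 4 = -304] -4 is outermost — add 4 both sides ⇒ sub: -5*(-3*(4*(x + 4))) = -300.
Step 3. [-5*(-3*(4*(x + 4))) = -300] -5 out front; divide by -5 ⇒ div: -3*(4*(x + 4)) = 60.
Step 4. [-3*(4*(x + 4)) = 60] -3·(inner) — divide through by -3, so div: 4*(x + 4) = -20.
Step 5. [4*(x + 4) = -20] LHS = 4·(…); ÷4 both sides. So div: x + 4 = -5.
Step 6. [x + 4 = -5] the outer +4 inverts by subtracting 4, so sub: x = -9.

Answer: x ∈ {-9}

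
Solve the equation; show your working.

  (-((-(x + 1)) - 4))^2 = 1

Step 1. [(-((-(x + 1)) - 4))^2 = 1] 1 ≥ 0, LHS is (·)² — take ±√. So sqrt: -((-(x + 1)) - 4) = 1 or -1.
Step 2. [-((-(x + 1)) - 4) = 1 or -1] flip signs both sides ⇒ neg: (-(x + 1)) - 4 = -1 or 1.
Step 3. [(-(x + 1)) - 4 = -1 or 1] the outer -4 inverts by adding 4. So sub: -(x + 1) = 3 or 5.
Step 4. [-(x + 1) = 3 or 5] leading − — multiply by −1 ⇒ neg: x + 1 = -3 or -5.
Step 5. [x + 1 = -3 or -5] 1 comes off first (subtract 1) ⇒ sub: x = -4 or -6.

Answer: x ∈ {-6, -4}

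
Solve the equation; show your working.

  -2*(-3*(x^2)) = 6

Step 1. [-2*(-3*(x^2)) = 6] LHS = -2·(…); ÷-2 both sides. So div: -3*(x^2) = -3.
Step 2. [-3*(x^2) = -3] -3 out front; divide by -3, so div: x^2 = 1.
Step 3. [x^2 = 1] √ both sides: 1 ≥ 0 gives two branches ⇒ sqrt: x = 1 or -1.

Answer: x ∈ {-1, 1}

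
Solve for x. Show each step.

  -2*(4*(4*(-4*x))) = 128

Step 1. [-2*(4*(4*(-4*x))) = 128] leading coefficient -2: divide by -2, so div: 4*(4*(-4*x)) = -64.
Step 2. [4*(4*(-4*x)) = -64] LHS = 4·(…); ÷4 both sides, so div: 4*(-4*x) = -16.
Step 3. [4*(-4*x) = -16] divide by the outer 4, so div: -4*x = -4.
Step 4. [-4*x = -4] LHS = -4·(…); ÷-4 both sides, so div: x = 1.

Answer: x ∈ {1}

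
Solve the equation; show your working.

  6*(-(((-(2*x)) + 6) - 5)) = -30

Step 1. [6*(-(((-(2*x)) + 6) - 5)) = -30] 6·(inner) — divide through by 6 ⇒ div: -(((-(2*x)) + 6) - 5) = -5.
Step 2. [-(((-(2*x)) + 6) - 5) = -5] flip signs both sides ⇒ neg: ((-(2*x)) + 6) - 5 = 5.
Step 3. [((-(2*x)) + 6) - 5 = 5] peel the -5: add 5 from each side, so sub: (-(2*x)) + 6 = 10.
Step 4. [(-(2*x)) + 6 = 10] subtract 6: x sits inside (… + 6). So sub: -(2*x) = 4.
Step 5. [-(2*x) = 4] leading − — multiply by −1. So neg: 2*x = -4.
Step 6. [2*x = -4] 2 out front; divide by 2, so div: x = -2.

Answer: x ∈ {-2}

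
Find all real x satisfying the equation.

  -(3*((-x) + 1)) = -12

Step 1. [-(3*((-x) + 1)) = -12] LHS negated; negate both sides, so neg: 3*((-x) + 1) = 12.
Step 2. [3*((-x) + 1) = 12] 3 out front; divide by 3. So div: (-x) + 1 = 4.
Step 3. [(-x) + 1 = 4] peel the +1: subtract 1 from each side. So sub: -x = 3.
Step 4. [-x = 3] flip signs both sides, so neg: x = -3.

Answer: x ∈ {-3}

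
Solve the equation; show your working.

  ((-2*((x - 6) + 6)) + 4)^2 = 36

Step 1. [((-2*((x - 6) + 6)) + 4)^2 = 36] 36 ≥ 0, LHS is (·)² — take ±√. So sqrt: (-2*((x - 6) + 6)) + 4 = 6 or -6.
Step 2. [(-2*((x - 6) + 6)) + 4 = 6 or -6] the outer +4 inverts by subtracting 4. So sub: -2*((x - 6) + 6) = 2 or -10.
Step 3. [-2*((x - 6) + 6) = 2 or -10] -2·(inner) — divide through by -2, so div: (x - 6) + 6 = -1 or 5.
Step 4. [(x - 6) + 6 = -1 or 5] subtract 6: x sits inside (… + 6). So sub: x - 6 = -7 or -1.
Step 5. [x - 6 = -7 or -1] 6 comes off first (add 6) ⇒ sub: x = -1 or 5.

Answer: x ∈ {-1, 5}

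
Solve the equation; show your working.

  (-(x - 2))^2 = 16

Step 1. [(-(x - 2))^2 = 16] 16 ≥ 0, LHS is (·)² — take ±√, so sqrt: -(x - 2) = 4 or -4.
Step 2. [-(x - 2) = 4 or -4] leading − — multiply by −1, so neg: x - 2 = -4 or 4.
Step 3. [x - 2 = -4 or 4] the outer -2 inverts by adding 2 ⇒ sub: x = -2 or 6.

Answer: x ∈ {-2, 6}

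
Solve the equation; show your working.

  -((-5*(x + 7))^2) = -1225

Step 1. [-((-5*(x + 7))^2) = -1225] LHS negated; negate both sides, so neg: (-5*(x + 7))^2 = 1225.
Step 2. [(-5*(x + 7))^2 = 1225] √ both sides: 1225 ≥ 0 gives two branches ⇒ sqrt: -5*(x + 7) = 35 or -35.
Step 3. [-5*(x + 7) = 35 or -35] leading coefficient -5: divide by -5. So div: x + 7 = -7 or 7.
Step 4. [x + 7 = -7 or 7] the outer +7 inverts by subtracting 7. So sub: x = -14 or 0.

Answer: x ∈ {-14, 0}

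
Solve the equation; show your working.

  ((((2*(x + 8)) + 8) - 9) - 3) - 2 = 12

Step 1. [((((2*(x + 8)) + 8) - 9) - 3) - 2 = 12] -2 is outermost — add 2 both sides. So sub: (((2*(x + 8)) + 8) - 9) - 3 = 14.
Step 2. [(((2*(x + 8)) + 8) - 9) - 3 = 14] peel the -3: add 3 from each side. So sub: ((2*(x + 8)) + 8) - 9 = 17.
Step 3. [((2*(x + 8)) + 8) - 9 = 17] 9 comes off first (add 9) ⇒ sub: (2*(x + 8)) + 8 = 26.
Step 4. [(2*(x + 8)) + 8 = 26] 2 divides every term; factor it out, so factor: (x + 8) + 4 = 13.
Step 5. [(x + 8) + 4 = 13] the outer +4 inverts by subtracting 4. So sub: x + 8 = 9.
Step 6. [x + 8 = 9] peel the +8: subtract 8 from each side. So sub: x = 1.

Answer: x ∈ {1}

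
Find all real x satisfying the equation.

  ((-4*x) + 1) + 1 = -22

Step 1. [((-4*x) + 1) + 1 = -22] 1 comes off first (subtract 1), so sub: (-4*x) + 1 = -23.
Step 2. [(-4*x) + 1 = -23] the outer +1 inverts by subtracting 1. So sub: -4*x = -24.
Step 3. [-4*x = -24] LHS = -4·(…); ÷-4 both sides ⇒ div: x = 6.

Answer: x ∈ {6}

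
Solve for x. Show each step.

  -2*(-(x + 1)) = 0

Step 1. [-2*(-(x + 1)) = 0] leading coefficient -2: divide by -2 ⇒ div: -(x + 1) = 0.
Step 2. [-(x + 1) = 0] flip signs both sides, so neg: x + 1 = 0.
Step 3. [x + 1 = 0] peel the +1: subtract 1 from each side ⇒ sub: x = -1.

Answer: x ∈ {-1}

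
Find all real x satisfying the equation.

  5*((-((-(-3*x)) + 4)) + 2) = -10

Step 1. [5*((-((-(-3*x)) + 4)) + 2) = -10] LHS = 5·(…); ÷5 both sides. So div: (-((-(-3*x)) + 4)) + 2 = -2.
Step 2. [(-((-(-3*x)) + 4)) + 2 = -2] peel the +2: subtract 2 from each side, so sub: -((-(-3*x)) + 4) = -4.
Step 3. [-((-(-3*x)) + 4) = -4] flip signs both sides. So neg: (-(-3*x)) + 4 = 4.
Step 4. [(-(-3*x)) + 4 = 4] peel the +4: subtract 4 from each side. So sub: -(-3*x) = 0.
Step 5. [-(-3*x) = 0] flip signs both sides, so neg: -3*x = 0.
Step 6. [-3*x = 0] divide by the outer -3 ⇒ div: x = 0.

Answer: x ∈ {0}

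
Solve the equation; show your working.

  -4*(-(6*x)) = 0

Step 1. [-4*(-(6*x)) = 0] leading coefficient -4: divide by -4, so div: -(6*x) = 0.
Step 2. [-(6*x) = 0] flip signs both sides, so neg: 6*x = 0.
Step 3. [6*x = 0] divide by the outer 6, so div: x = 0.

Answer: x ∈ {0}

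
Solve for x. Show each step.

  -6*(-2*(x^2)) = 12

Step 1. [-6*(-2*(x^2)) = 12] divide by the outer -6 ⇒ div: -2*(x^2) = -2.
Step 2. [-2*(x^2) = -2] -2 out front; divide by -2 ⇒ div: x^2 = 1.
Step 3. [x^2 = 1] √ both sides: 1 ≥ 0 gives two branches. So sqrt: x = 1 or -1.

Answer: x ∈ {-1, 1}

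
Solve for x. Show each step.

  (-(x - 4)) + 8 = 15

Step 1. [(-(x - 4)) + 8 = 15] peel the +8: subtract 8 from each side. So sub: -(x - 4) = 7.
Step 2. [-(x - 4) = 7] LHS negated; negate both sides. So neg: x - 4 = -7.
Step 3. [x - 4 = -7] add 4: x sits inside (… - 4), so sub: x = -3.

Answer: x ∈ {-3}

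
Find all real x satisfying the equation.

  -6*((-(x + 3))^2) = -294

Step 1. [-6*((-(x + 3))^2) = -294] divide by the outer -6. So div: (-(x + 3))^2 = 49.
Step 2. [(-(x + 3))^2 = 49] √ both sides: 49 ≥ 0 gives two branches ⇒ sqrt: -(x + 3) = 7 or -7.
Step 3. [-(x + 3) = 7 or -7] LHS negated; negate both sides. So neg: x + 3 = -7 or 7.
Step 4. [x + 3 = -7 or 7] 3 comes off first (subtract 3) ⇒ sub: x = -10 or 4.

Answer: x ∈ {-10, 4}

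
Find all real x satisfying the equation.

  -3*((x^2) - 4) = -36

Step 1. [-3*((x^2) - 4) = -36] LHS = -3·(…); ÷-3 both sides. So div: (x^2) - 4 = 12.
Step 2. [(x^2) - 4 = 12] -4 is outermost — add 4 both sides ⇒ sub: x^2 = 16.
Step 3. [x^2 = 16] √ both sides: 16 ≥ 0 gives two branches ⇒ sqrt: x = 4 or -4.

Answer: x ∈ {-4, 4}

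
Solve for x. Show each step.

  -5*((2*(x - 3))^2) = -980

Step 1. [-5*((2*(x - 3))^2) = -980] -5 out front; divide by -5. So div: (2*(x - 3))^2 = 196.
Step 2. [(2*(x - 3))^2 = 196] √ both sides: 196 ≥ 0 gives two branches ⇒ sqrt: 2*(x - 3) = 14 or -14.
Step 3. [2*(x - 3) = 14 or -14] leading coefficient 2: divide by 2. So div: x - 3 = 7 or -7.
Step 4. [x - 3 = 7 or -7] 3 comes off first (add 3). So sub: x = 10 or -4.

Answer: x ∈ {-4, 10}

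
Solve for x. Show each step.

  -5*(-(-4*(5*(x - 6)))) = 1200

Step 1. [-5*(-(-4*(5*(x - 6)))) = 1200] LHS = -5·(…); ÷-5 both sides, so div: -(-4*(5*(x - 6))) = -240.
Step 2. [-(-4*(5*(x - 6))) = -240] flip signs both sides, so neg: -4*(5*(x - 6)) = 240.
Step 3. [-4*(5*(x - 6)) = 240] -4 out front; divide by -4 ⇒ div: 5*(x - 6) = -60.
Step 4. [5*(x - 6) = -60] leading coefficient 5: divide by 5, so div: x - 6 = -12.
Step 5. [x - 6 = -12] -6 is outermost — add 6 both sides, so sub: x = -6.

Answer: x ∈ {-6}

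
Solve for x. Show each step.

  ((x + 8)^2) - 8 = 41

Step 1. [((x + 8)^2) - 8 = 41] add 8: x sits inside (… - 8) ⇒ sub: (x + 8)^2 = 49.
Step 2. [(x + 8)^2 = 49] 49 ≥ 0, LHS is (·)² — take ±√, so sqrt: x + 8 = 7 or -7.
Step 3. [x + 8 = 7 or -7] peel the +8: subtract 8 from each side, so sub: x = -1 or -15.

Answer: x ∈ {-15, -1}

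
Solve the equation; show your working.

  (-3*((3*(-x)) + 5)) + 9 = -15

Step 1. [(-3*((3*(-x)) + 5)) + 9 = -15] peel the +9: subtract 9 from each side. So sub: -3*((3*(-x)) + 5) = -24.
Step 2. [-3*((3*(-x)) + 5) = -24] LHS = -3·(…); ÷-3 both sides, so div: (3*(-x)) + 5 = 8.
Step 3. [(3*(-x)) + 5 = 8] subtract 5: x sits inside (… + 5). So sub: 3*(-x) = 3.
Step 4. [3*(-x) = 3] leading coefficient 3: divide by 3, so div: -x = 1.
Step 5. [-x = 1] flip signs both sides, so neg: x = -1.

Answer: x ∈ {-1}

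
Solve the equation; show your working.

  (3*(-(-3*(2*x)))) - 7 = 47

Step 1. [(3*(-(-3*(2*x)))) - 7 = 47] add 7: x sits inside (… - 7). So sub: 3*(-(-3*(2*x))) = 54.
Step 2. [3*(-(-3*(2*x))) = 54] divide by the outer 3. So div: -(-3*(2*x)) = 18.
Step 3. [-(-3*(2*x)) = 18] leading − — multiply by −1. So neg: -3*(2*x) = -18.
Step 4. [-3*(2*x) = -18] -3·(inner) — divide through by -3, so div: 2*x = 6.
Step 5. [2*x = 6] 2 out front; divide by 2, so div: x = 3.

Answer: x ∈ {3}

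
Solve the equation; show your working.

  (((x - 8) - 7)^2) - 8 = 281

Step 1. [(((x - 8) - 7)^2) - 8 = 281] 8 comes off first (add 8). So sub: ((x - 8) - 7)^2 = 289.
Step 2. [((x - 8) - 7)^2 = 289] √ both sides: 289 ≥ 0 gives two branches. So sqrt: (x - 8) - 7 = 17 or -17.
Step 3. [(x - 8) - 7 = 17 or -17] peel the -7: add 7 from each side, so sub: x - 8 = 24 or -10.
Step 4. [x - 8 = 24 or -10] -8 is outermost — add 8 both sides ⇒ sub: x = 32 or -2.

Answer: x ∈ {-2, 32}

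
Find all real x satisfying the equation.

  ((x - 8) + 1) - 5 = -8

Step 1. [((x - 8) + 1) - 5 = -8] the outer -5 inverts by adding 5, so sub: (x - 8) + 1 = -3.
Step 2. [(x - 8) + 1 = -3] the outer +1 inverts by subtracting 1 ⇒ sub: x - 8 = -4.
Step 3. [x - 8 = -4] the outer -8 inverts by adding 8 ⇒ sub: x = 4.

Answer: x ∈ {4}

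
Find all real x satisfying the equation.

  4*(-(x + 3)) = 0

Step 1. [4*(-(x + 3)) = 0] 4·(inner) — divide through by 4. So div: -(x + 3) = 0.
Step 2. [-(x + 3) = 0] leading − — multiply by −1, so neg: x + 3 = 0.
Step 3. [x + 3 = 0] subtract 3: x sits inside (… + 3). So sub: x = -3.

Answer: x ∈ {-3}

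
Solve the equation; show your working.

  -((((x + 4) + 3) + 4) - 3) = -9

Step 1. [-((((x + 4) + 3) + 4) - 3) = -9] leading − — multiply by −1. So neg: (((x + 4) + 3) + 4) - 3 = 9.
Step 2. [(((x + 4) + 3) + 4) - 3 = 9] add 3: x sits inside (… - 3). So sub: ((x + 4) + 3) + 4 = 12.
Step 3. [((x + 4) + 3) + 4 = 12] subtract 4: x sits inside (… + 4). So sub: (x + 4) + 3 = 8.
Step 4. [(x + 4) + 3 = 8] 3 comes off first (subtract 3). So sub: x + 4 = 5.
Step 5. [x + 4 = 5] the outer +4 inverts by subtracting 4. So sub: x = 1.

Answer: x ∈ {1}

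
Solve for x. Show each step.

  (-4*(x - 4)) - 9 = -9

Step 1. [(-4*(x - 4)) - 9 = -9] add 9: x sits inside (… - 9), so sub: -4*(x - 4) = 0.
Step 2. [-4*(x - 4) = 0] divide by the outer -4 ⇒ div: x - 4 = 0.
Step 3. [x - 4 = 0] add 4: x sits inside (… - 4) ⇒ sub: x = 4.

Answer: x ∈ {4}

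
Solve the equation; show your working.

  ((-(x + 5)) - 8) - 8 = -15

Step 1. [((-(x + 5)) - 8) - 8 = -15] 8 comes off first (add 8). So sub: (-(x + 5)) - 8 = -7.
Step 2. [(-(x + 5)) - 8 = -7] 8 comes off first (add 8). So sub: -(x + 5) = 1.
Step 3. [-(x + 5) = 1] leading − — multiply by −1 ⇒ neg: x + 5 = -1.
Step 4. [x + 5 = -1] +5 is outermost — subtract 5 both sides ⇒ sub: x = -6.

Answer: x ∈ {-6}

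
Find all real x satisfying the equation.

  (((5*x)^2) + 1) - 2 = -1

Step 1. [(((5*x)^2) + 1) - 2 = -1] the outer -2 inverts by adding 2 ⇒ sub: ((5*x)^2) + 1 = 1.
Step 2. [((5*x)^2) + 1 = 1] peel the +1: subtract 1 from each side, so sub: (5*x)^2 = 0.
Step 3. [(5*x)^2 = 0] √ both sides: 0 ≥ 0 gives two branches, so sqrt: 5*x = 0.
Step 4. [5*x = 0] 5·(inner) — divide through by 5. So div: x = 0.

Answer: x ∈ {0}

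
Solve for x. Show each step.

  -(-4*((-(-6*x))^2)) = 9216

Step 1. [-(-4*((-(-6*x))^2)) = 9216] LHS negated; negate both sides, so neg: -4*((-(-6*x))^2) = -9216.
Step 2. [-4*((-(-6*x))^2) = -9216] -4·(inner) — divide through by -4. So div: (-(-6*x))^2 = 2304.
Step 3. [(-(-6*x))^2 = 2304] LHS squared, RHS 2304 ≥ 0: apply √ (±) ⇒ sqrt: -(-6*x) = 48 or -48.
Step 4. [-(-6*x) = 48 or -48] flip signs both sides ⇒ neg: -6*x = -48 or 48.
Step 5. [-6*x = -48 or 48] divide by the outer -6, so div: x = 8 or -8.

Answer: x ∈ {-8, 8}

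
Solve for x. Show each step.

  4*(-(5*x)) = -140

Step 1. [4*(-(5*x)) = -140] 4·(inner) — divide through by 4 ⇒ div: -(5*x) = -35.
Step 2. [-(5*x) = -35] flip signs both sides ⇒ neg: 5*x = 35.
Step 3. [5*x = 35] divide by the outer 5 ⇒ div: x = 7.

Answer: x ∈ {7}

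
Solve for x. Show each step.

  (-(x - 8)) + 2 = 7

Step 1. [(-(x - 8)) + 2 = 7] 2 comes off first (subtract 2), so sub: -(x - 8) = 5.
Step 2. [-(x - 8) = 5] LHS negated; negate both sides, so neg: x - 8 = -5.
Step 3. [x - 8 = -5] 8 comes off first (add 8). So sub: x = 3.

Answer: x ∈ {3}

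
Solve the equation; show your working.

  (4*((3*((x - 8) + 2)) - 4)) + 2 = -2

Step 1. [(4*((3*((x - 8) + 2)) - 4)) + 2 = -2] the outer +2 inverts by subtracting 2 ⇒ sub: 4*((3*((x - 8) + 2)) - 4) = -4.
Step 2. [4*((3*((x - 8) + 2)) - 4) = -4] LHS = 4·(…); ÷4 both sides, so div: (3*((x - 8) + 2)) - 4 = -1.
Step 3. [(3*((x - 8) + 2)) - 4 = -1] add 4: x sits inside (… - 4). So sub: 3*((x - 8) + 2) = 3.
Step 4. [3*((x - 8) + 2) = 3] divide by the outer 3 ⇒ div: (x - 8) + 2 = 1.
Step 5. [(x - 8) + 2 = 1] peel the +2: subtract 2 from each side. So sub: x - 8 = -1.
Step 6. [x - 8 = -1] peel the -8: add 8 from each side. So sub: x = 7.

Answer: x ∈ {7}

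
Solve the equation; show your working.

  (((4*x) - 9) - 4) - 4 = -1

Step 1. [(((4*x) - 9) - 4) - 4 = -1] the outer -4 inverts by adding 4 ⇒ sub: ((4*x) - 9) - 4 = 3.
Step 2. [((4*x) - 9) - 4 = 3] peel the -4: add 4 from each side ⇒ sub: (4*x) - 9 = 7.
Step 3. [(4*x) - 9 = 7] peel the -9: add 9 from each side, so sub: 4*x = 16.
Step 4. [4*x = 16] LHS = 4·(…); ÷4 both sides, so div: x = 4.

Answer: x ∈ {4}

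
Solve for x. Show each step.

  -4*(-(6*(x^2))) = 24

Step 1. [-4*(-(6*(x^2))) = 24] -4·(inner) — divide through by -4. So div: -(6*(x^2)) = -6.
Step 2. [-(6*(x^2)) = -6] LHS negated; negate both sides, so neg: 6*(x^2) = 6.
Step 3. [6*(x^2) = 6] divide by the outer 6, so div: x^2 = 1.
Step 4. [x^2 = 1] √ both sides: 1 ≥ 0 gives two branches. So sqrt: x = 1 or -1.

Answer: x ∈ {-1, 1}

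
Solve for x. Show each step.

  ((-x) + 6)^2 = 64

Step 1. [((-x) + 6)^2 = 64] LHS squared, RHS 64 ≥ 0: apply √ (±), so sqrt: (-x) + 6 = 8 or -8.
Step 2. [(-x) + 6 = 8 or -8] 6 comes off first (subtract 6) ⇒ sub: -x = 2 or -14.
Step 3. [-x = 2 or -14] flip signs both sides, so neg: x = -2 or 14.

Answer: x ∈ {-2, 14}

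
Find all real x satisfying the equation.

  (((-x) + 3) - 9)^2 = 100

Step 1. [(((-x) + 3) - 9)^2 = 100] 100 ≥ 0, LHS is (·)² — take ±√ ⇒ sqrt: ((-x) + 3) - 9 = 10 or -10.
Step 2. [((-x) + 3) - 9 = 10 or -10] the outer -9 inverts by adding 9 ⇒ sub: (-x) + 3 = 19 or -1.
Step 3. [(-x) + 3 = 19 or -1] +3 is outermost — subtract 3 both sides ⇒ sub: -x = 16 or -4.
Step 4. [-x = 16 or -4] leading − — multiply by −1 ⇒ neg: x = -16 or 4.

Answer: x ∈ {-16, 4}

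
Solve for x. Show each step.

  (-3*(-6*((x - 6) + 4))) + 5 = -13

Step 1. [(-3*(-6*((x - 6) + 4))) + 5 = -13] +5 is outermost — subtract 5 both sides ⇒ sub: -3*(-6*((x - 6) + 4)) = -18.
Step 2. [-3*(-6*((x - 6) + 4)) = -18] LHS = -3·(…); ÷-3 both sides ⇒ div: -6*((x - 6) + 4) = 6.
Step 3. [-6*((x - 6) + 4) = 6] leading coefficient -6: divide by -6, so div: (x - 6) + 4 = -1.
Step 4. [(x - 6) + 4 = -1] +4 is outermost — subtract 4 both sides, so sub: x - 6 = -5.
Step 5. [x - 6 = -5] peel the -6: add 6 from each side. So sub: x = 1.

Answer: x ∈ {1}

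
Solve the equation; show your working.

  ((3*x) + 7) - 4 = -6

Step 1. [((3*x) + 7) - 4 = -6] peel the -4: add 4 from each side, so sub: (3*x) + 7 = -2.
Step 2. [(3*x) + 7 = -2] +7 is outermost — subtract 7 both sides. So sub: 3*x = -9.
Step 3. [3*x = -9] divide by the outer 3. So div: x = -3.

Answer: x ∈ {-3}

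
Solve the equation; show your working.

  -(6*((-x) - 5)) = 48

Step 1. [-(6*((-x) - 5)) = 48] flip signs both sides, so neg: 6*((-x) - 5) = -48.
Step 2. [6*((-x) - 5) = -48] divide by the outer 6 ⇒ div: (-x) - 5 = -8.
Step 3. [(-x) - 5 = -8] 5 comes off first (add 5), so sub: -x = -3.
Step 4. [-x = -3] leading − — multiply by −1 ⇒ neg: x = 3.

Answer: x ∈ {3}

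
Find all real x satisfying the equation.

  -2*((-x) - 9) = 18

Step 1. [-2*((-x) - 9) = 18] -2 out front; divide by -2 ⇒ div: (-x) - 9 = -9.
Step 2. [(-x) - 9 = -9] add 9: x sits inside (… - 9) ⇒ sub: -x = 0.
Step 3. [-x = 0] leading − — multiply by −1 ⇒ neg: x = 0.

Answer: x ∈ {0}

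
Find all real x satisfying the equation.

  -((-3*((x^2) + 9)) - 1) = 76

Step 1. [-((-3*((x^2) + 9)) - 1) = 76] flip signs both sides, so neg: (-3*((x^2) + 9)) - 1 = -76.
Step 2. [(-3*((x^2) + 9)) - 1 = -76] 1 comes off first (add 1), so sub: -3*((x^2) + 9) = -75.
Step 3. [-3*((x^2) + 9) = -75] divide by the outer -3 ⇒ div: (x^2) + 9 = 25.
Step 4. [(x^2) + 9 = 25] the outer +9 inverts by subtracting 9 ⇒ sub: x^2 = 16.
Step 5. [x^2 = 16] √ both sides: 16 ≥ 0 gives two branches, so sqrt: x = 4 or -4.

Answer: x ∈ {-4, 4}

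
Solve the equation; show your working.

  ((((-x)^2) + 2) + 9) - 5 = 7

Step 1. [((((-x)^2) + 2) + 9) - 5 = 7] peel the -5: add 5 from each side, so sub: (((-x)^2) + 2) + 9 = 12.
Step 2. [(((-x)^2) + 2) + 9 = 12] peel the +9: subtract 9 from each side. So sub: ((-x)^2) + 2 = 3.
Step 3. [((-x)^2) + 2 = 3] +2 is outermost — subtract 2 both sides. So sub: (-x)^2 = 1.
Step 4. [(-x)^2 = 1] LHS squared, RHS 1 ≥ 0: apply √ (±) ⇒ sqrt: -x = 1 or -1.
Step 5. [-x = 1 or -1] flip signs both sides. So neg: x = -1 or 1.

Answer: x ∈ {-1, 1}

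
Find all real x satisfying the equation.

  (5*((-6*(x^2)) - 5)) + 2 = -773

Step 1. [(5*((-6*(x^2)) - 5)) + 2 = -773] subtract 2: x sits inside (… + 2) ⇒ sub: 5*((-6*(x^2)) - 5) = -775.
Step 2. [5*((-6*(x^2)) - 5) = -775] LHS = 5·(…); ÷5 both sides, so div: (-6*(x^2)) - 5 = -155.
Step 3. [(-6*(x^2)) - 5 = -155] the outer -5 inverts by adding 5, so sub: -6*(x^2) = -150.
Step 4. [-6*(x^2) = -150] divide by the outer -6. So div: x^2 = 25.
Step 5. [x^2 = 25] √ both sides: 25 ≥ 0 gives two branches. So sqrt: x = 5 or -5.

Answer: x ∈ {-5, 5}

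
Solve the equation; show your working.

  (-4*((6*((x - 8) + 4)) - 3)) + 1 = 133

Step 1. [(-4*((6*((x - 8) + 4)) - 3)) + 1 = 133] 1 comes off first (subtract 1) ⇒ sub: -4*((6*((x - 8) + 4)) - 3) = 132.
Step 2. [-4*((6*((x - 8) + 4)) - 3) = 132] -4·(inner) — divide through by -4. So div: (6*((x - 8) + 4)) - 3 = -33.
Step 3. [(6*((x - 8) + 4)) - 3 = -33] -3 is outermost — add 3 both sides, so sub: 6*((x - 8) + 4) = -30.
Step 4. [6*((x - 8) + 4) = -30] leading coefficient 6: divide by 6, so div: (x - 8) + 4 = -5.
Step 5. [(x - 8) + 4 = -5] 4 comes off first (subtract 4), so sub: x - 8 = -9.
Step 6. [x - 8 = -9] 8 comes off first (add 8). So sub: x = -1.

Answer: x ∈ {-1}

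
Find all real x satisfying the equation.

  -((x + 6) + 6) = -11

Step 1. [-((x + 6) + 6) = -11] leading − — multiply by −1, so neg: (x + 6) + 6 = 11.
Step 2. [(x + 6) + 6 = 11] +6 is outermost — subtract 6 both sides ⇒ sub: x + 6 = 5.
Step 3. [x + 6 = 5] the outer +6 inverts by subtracting 6. So sub: x = -1.

Answer: x ∈ {-1}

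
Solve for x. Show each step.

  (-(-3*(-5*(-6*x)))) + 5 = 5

Step 1. [(-(-3*(-5*(-6*x)))) + 5 = 5] 5 comes off first (subtract 5), so sub: -(-3*(-5*(-6*x))) = 0.
Step 2. [-(-3*(-5*(-6*x))) = 0] flip signs both sides ⇒ neg: -3*(-5*(-6*x)) = 0.
Step 3. [-3*(-5*(-6*x)) = 0] leading coefficient -3: divide by -3 ⇒ div: -5*(-6*x) = 0.
Step 4. [-5*(-6*x) = 0] -5·(inner) — divide through by -5 ⇒ div: -6*x = 0.
Step 5. [-6*x = 0] divide by the outer -6 ⇒ div: x = 0.

Answer: x ∈ {0}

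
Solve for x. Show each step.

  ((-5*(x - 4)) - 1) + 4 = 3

Step 1. [((-5*(x - 4)) - 1) + 4 = 3] 4 comes off first (subtract 4). So sub: (-5*(x - 4)) - 1 = -1.
Step 2. [(-5*(x - 4)) - 1 = -1] -1 is outermost — add 1 both sides, so sub: -5*(x - 4) = 0.
Step 3. [-5*(x - 4) = 0] -5·(inner) — divide through by -5, so div: x - 4 = 0.
Step 4. [x - 4 = 0] add 4: x sits inside (… - 4) ⇒ sub: x = 4.

Answer: x ∈ {4}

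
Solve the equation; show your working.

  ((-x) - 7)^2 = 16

Step 1. [((-x) - 7)^2 = 16] √ both sides: 16 ≥ 0 gives two branches. So sqrt: (-x) - 7 = 4 or -4.
Step 2. [(-x) - 7 = 4 or -4] the outer -7 inverts by adding 7 ⇒ sub: -x = 11 or 3.
Step 3. [-x = 11 or 3] LHS negated; negate both sides. So neg: x = -11 or -3.

Answer: x ∈ {-11, -3}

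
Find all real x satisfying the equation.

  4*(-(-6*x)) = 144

Step 1. [4*(-(-6*x)) = 144] leading coefficient 4: divide by 4. So div: -(-6*x) = 36.
Step 2. [-(-6*x) = 36] flip signs both sides ⇒ neg: -6*x = -36.
Step 3. [-6*x = -36] divide by the outer -6. So div: x = 6.

Answer: x ∈ {6}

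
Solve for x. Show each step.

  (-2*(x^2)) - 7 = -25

Step 1. [(-2*(x^2)) - 7 = -25] 7 comes off first (add 7). So sub: -2*(x^2) = -18.
Step 2. [-2*(x^2) = -18] -2·(inner) — divide through by -2. So div: x^2 = 9.
Step 3. [x^2 = 9] LHS squared, RHS 9 ≥ 0: apply √ (±). So sqrt: x = 3 or -3.

Answer: x ∈ {-3, 3}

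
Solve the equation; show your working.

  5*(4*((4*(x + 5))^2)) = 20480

Step 1. [5*(4*((4*(x + 5))^2)) = 20480] 5·(inner) — divide through by 5 ⇒ div: 4*((4*(x + 5))^2) = 4096.
Step 2. [4*((4*(x + 5))^2) = 4096] divide by the outer 4 ⇒ div: (4*(x + 5))^2 = 1024.
Step 3. [(4*(x + 5))^2 = 1024] √ both sides: 1024 ≥ 0 gives two branches. So sqrt: 4*(x + 5) = 32 or -32.
Step 4. [4*(x + 5) = 32 or -32] 4·(inner) — divide through by 4. So div: x + 5 = 8 or -8.
Step 5. [x + 5 = 8 or -8] subtract 5: x sits inside (… + 5) ⇒ sub: x = 3 or -13.

Answer: x ∈ {-13, 3}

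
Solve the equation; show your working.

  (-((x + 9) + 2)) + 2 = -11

Step 1. [(-((x + 9) + 2)) + 2 = -11] subtract 2: x sits inside (… + 2) ⇒ sub: -((x + 9) + 2) = -13.
Step 2. [-((x + 9) + 2) = -13] LHS negated; negate both sides. So neg: (x + 9) + 2 = 13.
Step 3. [(x + 9) + 2 = 13] the outer +2 inverts by subtracting 2. So sub: x + 9 = 11.
Step 4. [x + 9 = 11] peel the +9: subtract 9 from each side. So sub: x = 2.

Answer: x ∈ {2}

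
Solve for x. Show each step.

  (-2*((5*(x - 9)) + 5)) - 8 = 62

Step 1. [(-2*((5*(x - 9)) + 5)) - 8 = 62] common factor -2 (LHS and 62) — divide through. So factor: ((5*(x - 9)) + 5) + 4 = -31.
Step 2. [((5*(x - 9)) + 5) + 4 = -31] +4 is outermost — subtract 4 both sides, so sub: (5*(x - 9)) + 5 = -35.
Step 3. [(5*(x - 9)) + 5 = -35] common factor 5 (LHS and -35) — divide through. So factor: (x - 9) + 1 = -7.
Step 4. [(x - 9) + 1 = -7] 1 comes off first (subtract 1). So sub: x - 9 = -8.
Step 5. [x - 9 = -8] the outer -9 inverts by adding 9, so sub: x = 1.

Answer: x ∈ {1}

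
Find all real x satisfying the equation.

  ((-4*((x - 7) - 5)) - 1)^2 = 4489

Step 1. [((-4*((x - 7) - 5)) - 1)^2 = 4489] 4489 ≥ 0, LHS is (·)² — take ±√ ⇒ sqrt: (-4*((x - 7) - 5)) - 1 = 67 or -67.
Step 2. [(-4*((x - 7) - 5)) - 1 = 67 or -67] -1 is outermost — add 1 both sides, so sub: -4*((x - 7) - 5) = 68 or -66.
Step 3. [-4*((x - 7) - 5) = 68 or -66] leading coefficient -4: divide by -4, so div: (x - 7) - 5 = -17 or 33/2.
Step 4. [(x - 7) - 5 = -17 or 33/2] -5 is outermost — add 5 both sides, so sub: x - 7 = -12 or 43/2.
Step 5. [x - 7 = -12 or 43/2] peel the -7: add 7 from each side ⇒ sub: x = -5 or 57/2.

Answer: x ∈ {-5, 57/2}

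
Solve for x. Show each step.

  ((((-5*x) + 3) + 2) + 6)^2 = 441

Step 1. [((((-5*x) + 3) + 2) + 6)^2 = 441] √ both sides: 441 ≥ 0 gives two branches. So sqrt: (((-5*x) + 3) + 2) + 6 = 21 or -21.
Step 2. [(((-5*x) + 3) + 2) + 6 = 21 or -21] the outer +6 inverts by subtracting 6, so sub: ((-5*x) + 3) + 2 = 15 or -27.
Step 3. [((-5*x) + 3) + 2 = 15 or -27] +2 is outermost — subtract 2 both sides. So sub: (-5*x) + 3 = 13 or -29.
Step 4. [(-5*x) + 3 = 13 or -29] peel the +3: subtract 3 from each side. So sub: -5*x = 10 or -32.
Step 5. [-5*x = 10 or -32] divide by the outer -5. So div: x = -2 or 32/5.

Answer: x ∈ {-2, 32/5}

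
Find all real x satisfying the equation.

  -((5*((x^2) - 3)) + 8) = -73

Step 1. [-((5*((x^2) - 3)) + 8) = -73] leading − — multiply by −1, so neg: (5*((x^2) - 3)) + 8 = 73.
Step 2. [(5*((x^2) - 3)) + 8 = 73] 8 comes off first (subtract 8), so sub: 5*((x^2) - 3) = 65.
Step 3. [5*((x^2) - 3) = 65] leading coefficient 5: divide by 5, so div: (x^2) - 3 = 13.
Step 4. [(x^2) - 3 = 13] peel the -3: add 3 from each side. So sub: x^2 = 16.
Step 5. [x^2 = 16] √ both sides: 16 ≥ 0 gives two branches. So sqrt: x = 4 or -4.

Answer: x ∈ {-4, 4}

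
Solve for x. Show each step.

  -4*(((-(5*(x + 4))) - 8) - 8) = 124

Step 1. [-4*(((-(5*(x + 4))) - 8) - 8) = 124] -4 out front; divide by -4. So div: ((-(5*(x + 4))) - 8) - 8 = -31.
Step 2. [((-(5*(x + 4))) - 8) - 8 = -31] -8 is outermost — add 8 both sides, so sub: (-(5*(x + 4))) - 8 = -23.
Step 3. [(-(5*(x + 4))) - 8 = -23] the outer -8 inverts by adding 8, so sub: -(5*(x + 4)) = -15.
Step 4. [-(5*(x + 4)) = -15] LHS negated; negate both sides, so neg: 5*(x + 4) = 15.
Step 5. [5*(x + 4) = 15] LHS = 5·(…); ÷5 both sides, so div: x + 4 = 3.
Step 6. [x + 4 = 3] 4 comes off first (subtract 4), so sub: x = -1.

Answer: x ∈ {-1}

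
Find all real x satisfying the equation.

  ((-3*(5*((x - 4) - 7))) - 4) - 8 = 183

Step 1. [((-3*(5*((x - 4) - 7))) - 4) - 8 = 183] -8 is outermost — add 8 both sides. So sub: (-3*(5*((x - 4) - 7))) - 4 = 191.
Step 2. [(-3*(5*((x - 4) - 7))) - 4 = 191] add 4: x sits inside (… - 4), so sub: -3*(5*((x - 4) - 7)) = 195.
Step 3. [-3*(5*((x - 4) - 7)) = 195] -3·(inner) — divide through by -3 ⇒ div: 5*((x - 4) - 7) = -65.
Step 4. [5*((x - 4) - 7) = -65] 5 out front; divide by 5. So div: (x - 4) - 7 = -13.
Step 5. [(x - 4) - 7 = -13] -7 is outermost — add 7 both sides, so sub: x - 4 = -6.
Step 6. [x - 4 = -6] -4 is outermost — add 4 both sides. So sub: x = -2.

Answer: x ∈ {-2}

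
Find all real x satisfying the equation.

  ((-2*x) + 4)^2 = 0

Step 1. [((-2*x) + 4)^2 = 0] LHS squared, RHS 0 ≥ 0: apply √ (±). So sqrt: (-2*x) + 4 = 0.
Step 2. [(-2*x) + 4 = 0] +4 is outermost — subtract 4 both sides. So sub: -2*x = -4.
Step 3. [-2*x = -4] leading coefficient -2: divide by -2 ⇒ div: x = 2.

Answer: x ∈ {2}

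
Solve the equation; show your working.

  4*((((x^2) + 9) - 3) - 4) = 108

Step 1. [4*((((x^2) + 9) - 3) - 4) = 108] divide by the outer 4. So div: (((x^2) + 9) - 3) - 4 = 27.
Step 2. [(((x^2) + 9) - 3) - 4 = 27] add 4: x sits inside (… - 4), so sub: ((x^2) + 9) - 3 = 31.
Step 3. [((x^2) + 9) - 3 = 31] add 3: x sits inside (… - 3). So sub: (x^2) + 9 = 34.
Step 4. [(x^2) + 9 = 34] 9 comes off first (subtract 9) ⇒ sub: x^2 = 25.
Step 5. [x^2 = 25] √ both sides: 25 ≥ 0 gives two branches, so sqrt: x = 5 or -5.

Answer: x ∈ {-5, 5}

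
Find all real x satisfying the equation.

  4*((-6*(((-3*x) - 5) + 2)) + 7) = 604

Step 1. [4*((-6*(((-3*x) - 5) + 2)) + 7) = 604] divide by the outer 4, so div: (-6*(((-3*x) - 5) + 2)) + 7 = 151.
Step 2. [(-6*(((-3*x) - 5) + 2)) + 7 = 151] the outer +7 inverts by subtracting 7, so sub: -6*(((-3*x) - 5) + 2) = 144.
Step 3. [-6*(((-3*x) - 5) + 2) = 144] -6 out front; divide by -6, so div: ((-3*x) - 5) + 2 = -24.
Step 4. [((-3*x) - 5) + 2 = -24] +2 is outermost — subtract 2 both sides ⇒ sub: (-3*x) - 5 = -26.
Step 5. [(-3*x) - 5 = -26] the outer -5 inverts by adding 5. So sub: -3*x = -21.
Step 6. [-3*x = -21] LHS = -3·(…); ÷-3 both sides ⇒ div: x = 7.

Answer: x ∈ {7}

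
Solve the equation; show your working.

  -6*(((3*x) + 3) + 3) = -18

Step 1. [-6*(((3*x) + 3) + 3) = -18] LHS = -6·(…); ÷-6 both sides. So div: ((3*x) + 3) + 3 = 3.
Step 2. [((3*x) + 3) + 3 = 3] peel the +3: subtract 3 from each side. So sub: (3*x) + 3 = 0.
Step 3. [(3*x) + 3 = 0] 3 comes off first (subtract 3) ⇒ sub: 3*x = -3.
Step 4. [3*x = -3] 3·(inner) — divide through by 3 ⇒ div: x = -1.

Answer: x ∈ {-1}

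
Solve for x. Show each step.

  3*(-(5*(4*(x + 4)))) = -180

Step 1. [3*(-(5*(4*(x + 4)))) = -180] 3·(inner) — divide through by 3, so div: -(5*(4*(x + 4))) = -60.
Step 2. [-(5*(4*(x + 4))) = -60] LHS negated; negate both sides, so neg: 5*(4*(x + 4)) = 60.
Step 3. [5*(4*(x + 4)) = 60] 5 out front; divide by 5 ⇒ div: 4*(x + 4) = 12.
Step 4. [4*(x + 4) = 12] LHS = 4·(…); ÷4 both sides. So div: x + 4 = 3.
Step 5. [x + 4 = 3] 4 comes off first (subtract 4). So sub: x = -1.

Answer: x ∈ {-1}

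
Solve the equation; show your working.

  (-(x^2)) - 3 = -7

Step 1. [(-(x^2)) - 3 = -7] peel the -3: add 3 from each side, so sub: -(x^2) = -4.
Step 2. [-(x^2) = -4] LHS negated; negate both sides ⇒ neg: x^2 = 4.
Step 3. [x^2 = 4] √ both sides: 4 ≥ 0 gives two branches, so sqrt: x = 2 or -2.

Answer: x ∈ {-2, 2}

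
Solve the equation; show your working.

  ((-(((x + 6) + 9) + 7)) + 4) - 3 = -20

Step 1. [((-(((x + 6) + 9) + 7)) + 4) - 3 = -20] the outer -3 inverts by adding 3. So sub: (-(((x + 6) + 9) + 7)) + 4 = -17.
Step 2. [(-(((x + 6) + 9) + 7)) + 4 = -17] the outer +4 inverts by subtracting 4, so sub: -(((x + 6) + 9) + 7) = -21.
Step 3. [-(((x + 6) + 9) + 7) = -21] flip signs both sides. So neg: ((x + 6) + 9) + 7 = 21.
Step 4. [((x + 6) + 9) + 7 = 21] subtract 7: x sits inside (… + 7) ⇒ sub: (x + 6) + 9 = 14.
Step 5. [(x + 6) + 9 = 14] peel the +9: subtract 9 from each side ⇒ sub: x + 6 = 5.
Step 6. [x + 6 = 5] the outer +6 inverts by subtracting 6 ⇒ sub: x = -1.

Answer: x ∈ {-1}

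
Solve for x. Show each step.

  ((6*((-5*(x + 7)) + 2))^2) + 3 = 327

Step 1. [((6*((-5*(x + 7)) + 2))^2) + 3 = 327] peel the +3: subtract 3 from each side, so sub: (6*((-5*(x + 7)) + 2))^2 = 324.
Step 2. [(6*((-5*(x + 7)) + 2))^2 = 324] 324 ≥ 0, LHS is (·)² — take ±√ ⇒ sqrt: 6*((-5*(x + 7)) + 2) = 18 or -18.
Step 3. [6*((-5*(x + 7)) + 2) = 18 or -18] 6 out front; divide by 6, so div: (-5*(x + 7)) + 2 = 3 or -3.
Step 4. [(-5*(x + 7)) + 2 = 3 or -3] +2 is outermost — subtract 2 both sides ⇒ sub: -5*(x + 7) = 1 or -5.
Step 5. [-5*(x + 7) = 1 or -5] -5 out front; divide by -5, so div: x + 7 = -1/5 or 1.
Step 6. [x + 7 = -1/5 or 1] +7 is outermost — subtract 7 both sides, so sub: x = -36/5 or -6.

Answer: x ∈ {-36/5, -6}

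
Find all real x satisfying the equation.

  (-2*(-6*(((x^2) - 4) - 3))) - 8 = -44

Step 1. [(-2*(-6*(((x^2) - 4) - 3))) - 8 = -44] -2 divides every term; factor it out. So factor: (-6*(((x^2) - 4) - 3)) + 4 = 22.
Step 2. [(-6*(((x^2) - 4) - 3)) + 4 = 22] peel the +4: subtract 4 from each side ⇒ sub: -6*(((x^2) - 4) - 3) = 18.
Step 3. [-6*(((x^2) - 4) - 3) = 18] LHS = -6·(…); ÷-6 both sides ⇒ div: ((x^2) - 4) - 3 = -3.
Step 4. [((x^2) - 4) - 3 = -3] 3 comes off first (add 3), so sub: (x^2) - 4 = 0.
Step 5. [(x^2) - 4 = 0] 4 comes off first (add 4) ⇒ sub: x^2 = 4.
Step 6. [x^2 = 4] √ both sides: 4 ≥ 0 gives two branches. So sqrt: x = 2 or -2.

Answer: x ∈ {-2, 2}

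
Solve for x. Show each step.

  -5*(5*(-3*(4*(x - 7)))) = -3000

Step 1. [-5*(5*(-3*(4*(x - 7)))) = -3000] divide by the outer -5 ⇒ div: 5*(-3*(4*(x - 7))) = 600.
Step 2. [5*(-3*(4*(x - 7))) = 600] LHS = 5·(…); ÷5 both sides. So div: -3*(4*(x - 7)) = 120.
Step 3. [-3*(4*(x - 7)) = 120] -3 out front; divide by -3 ⇒ div: 4*(x - 7) = -40.
Step 4. [4*(x - 7) = -40] LHS = 4·(…); ÷4 both sides. So div: x - 7 = -10.
Step 5. [x - 7 = -10] peel the -7: add 7 from each side ⇒ sub: x = -3.

Answer: x ∈ {-3}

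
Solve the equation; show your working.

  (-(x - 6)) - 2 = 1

Step 1. [(-(x - 6)) - 2 = 1] peel the -2: add 2 from each side ⇒ sub: -(x - 6) = 3.
Step 2. [-(x - 6) = 3] leading − — multiply by −1, so neg: x - 6 = -3.
Step 3. [x - 6 = -3] peel the -6: add 6 from each side. So sub: x = 3.

Answer: x ∈ {3}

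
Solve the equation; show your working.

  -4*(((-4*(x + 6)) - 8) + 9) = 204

Step 1. [-4*(((-4*(x + 6)) - 8) + 9) = 204] divide by the outer -4 ⇒ div: ((-4*(x + 6)) - 8) + 9 = -51.
Step 2. [((-4*(x + 6)) - 8) + 9 = -51] peel the +9: subtract 9 from each side ⇒ sub: (-4*(x + 6)) - 8 = -60.
Step 3. [(-4*(x + 6)) - 8 = -60] the outer -8 inverts by adding 8, so sub: -4*(x + 6) = -52.
Step 4. [-4*(x + 6) = -52] LHS = -4·(…); ÷-4 both sides. So div: x + 6 = 13.
Step 5. [x + 6 = 13] peel the +6: subtract 6 from each side. So sub: x = 7.

Answer: x ∈ {7}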